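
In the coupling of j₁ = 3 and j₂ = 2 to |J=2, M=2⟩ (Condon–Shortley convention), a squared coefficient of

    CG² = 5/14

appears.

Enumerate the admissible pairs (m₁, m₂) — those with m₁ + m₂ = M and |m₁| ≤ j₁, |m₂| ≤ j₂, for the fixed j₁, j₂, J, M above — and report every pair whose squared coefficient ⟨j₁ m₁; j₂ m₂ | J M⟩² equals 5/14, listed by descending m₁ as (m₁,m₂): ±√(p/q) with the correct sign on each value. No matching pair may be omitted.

(3,-1): +√(5/14); (2,0): −√(5/14)

Admissible pairs with m₁+m₂ = M = 2: (0,2), (1,1), (2,0), (3,-1)
  (m₁,m₂)=(3,-1): CG² = 5/14, CG = +√(5/14)   ← matches the target
  (m₁,m₂)=(2,0): CG² = 5/14, CG = −√(5/14)   ← matches the target
  (m₁,m₂)=(1,1): CG² = 3/14, CG = +√(3/14)
  (m₁,m₂)=(0,2): CG² = 1/14, CG = −√(1/14)
Pairs with CG² = 5/14: (3,-1): +√(5/14); (2,0): −√(5/14)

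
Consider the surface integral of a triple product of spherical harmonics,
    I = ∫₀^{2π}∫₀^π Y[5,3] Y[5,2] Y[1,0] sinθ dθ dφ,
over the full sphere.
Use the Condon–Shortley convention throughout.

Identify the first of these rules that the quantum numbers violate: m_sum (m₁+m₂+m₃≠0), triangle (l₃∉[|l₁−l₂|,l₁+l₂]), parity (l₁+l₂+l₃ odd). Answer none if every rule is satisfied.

Σmᵢ = 5  ✗
l₃∈[|l₁−l₂|,l₁+l₂]=[0,10], have l₃=1
Σlᵢ = 11 ⇒ odd

m_sum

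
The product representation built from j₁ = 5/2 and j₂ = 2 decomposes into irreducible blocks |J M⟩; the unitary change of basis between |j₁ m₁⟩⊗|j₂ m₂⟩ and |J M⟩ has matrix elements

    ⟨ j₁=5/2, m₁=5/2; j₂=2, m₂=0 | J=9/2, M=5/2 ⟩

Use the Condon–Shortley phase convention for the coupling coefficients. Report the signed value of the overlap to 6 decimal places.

+√(1/6) ≈ +0.408248

j₁+j₂−J=0  J+j₁−j₂=5  J−j₁+j₂=4  j₁+j₂+J+1=10
(j₁±m₁, j₂±m₂, J±M) = (5,0,2,2,7,2)
P² = 38400
sum k=0..0:
  [0] +1/480 = 1/480
S = 1/480
C² = P²·S² = 1/6 ; C = +0.408248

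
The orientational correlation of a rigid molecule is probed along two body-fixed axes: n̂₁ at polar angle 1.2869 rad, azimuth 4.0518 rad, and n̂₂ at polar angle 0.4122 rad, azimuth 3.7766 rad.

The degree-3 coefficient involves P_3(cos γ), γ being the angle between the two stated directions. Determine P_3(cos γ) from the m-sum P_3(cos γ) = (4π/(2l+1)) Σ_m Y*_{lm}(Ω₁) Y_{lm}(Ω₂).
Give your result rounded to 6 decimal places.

-0.324624

Addition theorem: P_3(cos γ) = (4π/7) Σ_m Y*_{lm}(Ω₁) Y_{lm}(Ω₂), m = −3…3:
  [-3]  conj(Y_{3,-3})(Ω₁) = 0.33837 - 0.14746j ; Y_{3,-3}(Ω₂) = 0.00880 + 0.02534j ; Δ = 0.00671 + 0.00728j
  [-2]  conj(Y_{3,-2})(Ω₁) = -0.06517 + 0.25562j ; Y_{3,-2}(Ω₂) = 0.04453 - 0.14354j ; Δ = 0.03379 + 0.02074j
  [-1]  conj(Y_{3,-1})(Ω₁) = 0.11569 + 0.14888j ; Y_{3,-1}(Ω₂) = -0.33329 + 0.24557j ; Δ = -0.07512 - 0.02121j
  [+0]  conj(Y_{3,0})(Ω₁) = -0.27258 + 0.00000j ; Y_{3,0}(Ω₂) = 0.40945 + 0.00000j ; Δ = -0.11160 + 0.00000j
  [+1]  conj(Y_{3,1})(Ω₁) = -0.11569 + 0.14888j ; Y_{3,1}(Ω₂) = 0.33329 + 0.24557j ; Δ = -0.07512 + 0.02121j
  [+2]  conj(Y_{3,2})(Ω₁) = -0.06517 - 0.25562j ; Y_{3,2}(Ω₂) = 0.04453 + 0.14354j ; Δ = 0.03379 - 0.02074j
  [+3]  conj(Y_{3,3})(Ω₁) = -0.33837 - 0.14746j ; Y_{3,3}(Ω₂) = -0.00880 + 0.02534j ; Δ = 0.00671 - 0.00728j
Total Σ_m = -0.18083 + 0.00000j. Multiply by 1.795196: -0.32462 + 0.00000j. P_3(cos γ) = -0.324624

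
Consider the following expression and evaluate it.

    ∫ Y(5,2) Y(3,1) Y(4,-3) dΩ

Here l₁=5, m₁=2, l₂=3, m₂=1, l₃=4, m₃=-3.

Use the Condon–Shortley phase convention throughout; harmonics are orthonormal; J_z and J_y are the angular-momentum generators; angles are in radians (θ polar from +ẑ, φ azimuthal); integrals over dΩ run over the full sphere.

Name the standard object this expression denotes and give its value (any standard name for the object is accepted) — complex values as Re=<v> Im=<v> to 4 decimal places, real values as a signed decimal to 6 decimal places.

Gaunt coefficient, -0.171363

This is a Gaunt coefficient — the integral of a triple product of spherical harmonics over the sphere.
m-sum 0 ✓  L=12 even ✓  2≤4≤8 ✓
Π(2lᵢ+1) = 11×7×9 = 693
triangle coeff Δ(5,3,4) = 1/180180
Σ_t [1,3]: t=1:−1/576 t=2:+1/144 t=3:−1/576 = 1/288
(3j)²=20/1001 [(5 3 4; 0 0 0)], sign=+1
Σ_t [2,3]: t=2:+1/960 t=3:−1/4320 = 7/8640
(3j)²=343/12870 [(5 3 4; 2 1 -3)], sign=-1
⇒ 4πI² = 686/1859
I = (-1)√(686/1859/(4π)) = -0.17136315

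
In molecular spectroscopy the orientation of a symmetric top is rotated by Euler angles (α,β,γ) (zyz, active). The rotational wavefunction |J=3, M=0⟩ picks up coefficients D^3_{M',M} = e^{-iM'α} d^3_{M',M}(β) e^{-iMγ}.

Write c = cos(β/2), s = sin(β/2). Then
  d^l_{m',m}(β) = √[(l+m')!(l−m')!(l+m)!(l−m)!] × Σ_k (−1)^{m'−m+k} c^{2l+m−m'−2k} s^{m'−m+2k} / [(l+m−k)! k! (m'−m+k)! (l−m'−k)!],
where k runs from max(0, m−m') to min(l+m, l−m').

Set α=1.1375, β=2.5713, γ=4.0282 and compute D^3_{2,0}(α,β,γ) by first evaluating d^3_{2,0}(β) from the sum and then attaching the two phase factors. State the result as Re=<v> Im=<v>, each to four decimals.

Re=0.2175 Im=0.2560

First d^3_{2,0}(β=2.5713), then the phase factors e^{-i(2)α} and e^{-i(0)γ}:
c=cos(2.571300/2)=0.281298, s=sin(2.571300/2)=0.959621; N=√[120·1·6·6]=65.726707
The bounds max(0,m−m')=0 and min(l+m,l−m')=1 give 2 terms
  k=0: (−1)^2·65.7267/(12)·0.2813^4·0.9596^2 = +0.031581
  k=1: (−1)^3·65.7267/(12)·0.2813^2·0.9596^4 = -0.367529
d^3_{2,0}(2.5713) = +0.031581 -0.367529 = -0.335948
Attach z-rotation phases: D = e^{-i(2)(1.1375)}·(-0.335948)·e^{-i(0)(4.0282)} = +0.217502+0.256035i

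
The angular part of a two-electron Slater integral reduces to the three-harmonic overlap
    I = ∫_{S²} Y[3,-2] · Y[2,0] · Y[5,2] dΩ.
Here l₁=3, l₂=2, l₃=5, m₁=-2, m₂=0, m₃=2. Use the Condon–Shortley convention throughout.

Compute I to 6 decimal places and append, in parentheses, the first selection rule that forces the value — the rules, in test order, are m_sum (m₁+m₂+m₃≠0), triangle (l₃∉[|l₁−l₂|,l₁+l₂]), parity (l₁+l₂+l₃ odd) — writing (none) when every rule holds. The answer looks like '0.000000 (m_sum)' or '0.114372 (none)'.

0.190188 (none)

Rules hold: Σm=0, L=10 even, 1≤5≤5.
N = 7·5·11 = 385
Δ = 0!·6!·4!/11! = 1/2310
Racah Σ t=0..0: t=0:+1/144 = 1/144
⇒ 3j(3 2 5; 0 0 0)² = 10/231, sgn -1
Racah Σ t=0..0: t=0:+1/480 = 1/480
⇒ 3j(3 2 5; -2 0 2)² = 3/110, sgn -1
4πI² = N·(3j₀)²·(3jₘ)² = 5/11
I = +1·√(0.454545/4π) = 0.19018827
No selection rule forces the value: the integral is nonzero (none).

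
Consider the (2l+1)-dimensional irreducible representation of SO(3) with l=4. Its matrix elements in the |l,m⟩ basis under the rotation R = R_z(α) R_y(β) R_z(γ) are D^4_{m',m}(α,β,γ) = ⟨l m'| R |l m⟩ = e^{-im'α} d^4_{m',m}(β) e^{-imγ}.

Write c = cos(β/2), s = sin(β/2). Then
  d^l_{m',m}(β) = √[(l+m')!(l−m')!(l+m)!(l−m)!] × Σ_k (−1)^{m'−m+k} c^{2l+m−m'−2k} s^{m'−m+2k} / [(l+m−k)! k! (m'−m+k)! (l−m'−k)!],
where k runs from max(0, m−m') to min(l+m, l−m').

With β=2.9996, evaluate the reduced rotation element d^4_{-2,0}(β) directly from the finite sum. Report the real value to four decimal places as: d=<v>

d=0.0464

d^4_{-2,0}(β=2.9996) via the finite sum:
c=cos(2.999600/2)=0.070937, s=sin(2.999600/2)=0.997481; N=√[2·720·24·24]=910.735966
Admissible k: 2..4 (factorial args all ≥0)
  k=2: (−1)^0·910.7360/(96)·0.0709^6·0.9975^2 = +0.000001
  k=3: (−1)^1·910.7360/(36)·0.0709^4·0.9975^4 = -0.000634
  k=4: (−1)^2·910.7360/(96)·0.0709^2·0.9975^6 = +0.047021
d^4_{-2,0}(2.9996) = +0.000001 -0.000634 +0.047021 = +0.046388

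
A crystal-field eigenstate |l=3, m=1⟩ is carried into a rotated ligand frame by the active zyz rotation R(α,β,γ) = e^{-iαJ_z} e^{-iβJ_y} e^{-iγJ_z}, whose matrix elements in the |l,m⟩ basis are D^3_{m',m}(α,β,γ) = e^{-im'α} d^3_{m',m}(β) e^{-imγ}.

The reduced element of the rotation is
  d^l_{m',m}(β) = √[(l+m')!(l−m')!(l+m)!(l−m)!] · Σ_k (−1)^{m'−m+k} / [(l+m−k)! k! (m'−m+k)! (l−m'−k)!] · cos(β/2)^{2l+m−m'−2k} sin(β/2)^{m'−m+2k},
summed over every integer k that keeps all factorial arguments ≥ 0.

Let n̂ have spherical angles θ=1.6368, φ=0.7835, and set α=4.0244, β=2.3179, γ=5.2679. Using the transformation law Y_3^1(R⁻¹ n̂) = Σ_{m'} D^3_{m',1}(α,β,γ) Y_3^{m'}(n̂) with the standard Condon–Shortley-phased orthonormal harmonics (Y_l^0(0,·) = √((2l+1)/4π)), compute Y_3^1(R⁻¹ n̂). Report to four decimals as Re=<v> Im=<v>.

Need the full column D^3_{m',1} for m'=−3..3 at α=4.0244, β=2.3179, γ=5.2679.
cos(β/2)=0.400302, sin(β/2)=0.916383
d^3_{-3,1}: single k=4 term ⇒ +0.437653;  D = +0.379343+0.218264i
d^3_{-2,1}: k∈[3..4] ⇒ +0.312194 -0.818038 = -0.505844;  D = +0.473294-0.178524i
d^3_{-1,1}: k∈[2..4] ⇒ +0.129377 -0.904012 +0.592193 = -0.182442;  D = -0.058652+0.172757i
d^3_{0,1}: k∈[1..3] ⇒ +0.032629 -0.512987 +0.896116 = +0.415758;  D = +0.219261+0.353241i
d^3_{1,1}: k∈[0..2] ⇒ +0.004115 -0.172502 +0.678009 = +0.509621;  D = -0.505155-0.067316i
d^3_{2,1}: k∈[0..1] ⇒ -0.029786 +0.312194 = +0.282408;  D = +0.206571-0.192568i
d^3_{3,1}: single k=0 term ⇒ +0.083512;  D = +0.005203+0.083350i
Y_3^{m'}(θ=1.6368,φ=0.7835) and Σ D·Y over m':
  (+0.3793+0.2183i)·(-0.2914-0.2948i)  (+0.4733-0.1785i)·(-0.0003+0.0671i)  (-0.0587+0.1728i)·(-0.2235+0.2226i)  (+0.2193+0.3532i)·(+0.0733+0.0000i)  (-0.5052-0.0673i)·(+0.2235+0.2226i)  (+0.2066-0.1926i)·(-0.0003-0.0671i)  (+0.0052+0.0834i)·(+0.2914-0.2948i)
Y_3^1(R⁻¹ n̂) = -0.128436-0.287959i

Re=-0.1284 Im=-0.2880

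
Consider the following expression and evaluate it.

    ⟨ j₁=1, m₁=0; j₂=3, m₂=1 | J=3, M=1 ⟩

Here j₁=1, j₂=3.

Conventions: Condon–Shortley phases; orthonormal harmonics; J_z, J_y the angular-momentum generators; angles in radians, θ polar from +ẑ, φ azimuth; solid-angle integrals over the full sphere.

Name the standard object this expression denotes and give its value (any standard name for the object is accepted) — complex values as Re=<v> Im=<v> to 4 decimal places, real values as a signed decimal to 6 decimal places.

Clebsch–Gordan coefficient, −√(1/12) ≈ -0.288675

This is a Clebsch–Gordan (vector-coupling) coefficient.
j₁+j₂−J=1  J+j₁−j₂=1  J−j₁+j₂=5  j₁+j₂+J+1=8
(j₁±m₁, j₂±m₂, J±M) = (1,1,4,2,4,2)
P² = 48
sum k=0..1:
  [0] +1/24 = 1/24
  [1] −1/12 = -1/12
S = -1/24
C² = P²·S² = 1/12 ; C = -0.288675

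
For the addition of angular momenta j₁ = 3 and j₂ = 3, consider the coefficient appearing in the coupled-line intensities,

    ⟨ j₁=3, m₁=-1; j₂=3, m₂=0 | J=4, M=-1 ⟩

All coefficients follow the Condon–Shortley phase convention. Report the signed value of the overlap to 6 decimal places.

-0.312094  (= −√(15/154))

triangle: 2!*4!*4!/11! = 1152/39916800
(j±m)!: 2!*4!*3!*3!*3!*5! = 1244160
prefactor² = (2J+1)*Δ*N² = 124416/385
  k=0: +1/(0!*2!*4!*3!*0!*1!) = 1/288
  k=1: −1/(1!*1!*3!*2!*1!*2!) = -1/24
  k=2: +1/(2!*0!*2!*1!*2!*3!) = 1/48
Σ = -5/288  ⇒  CG² = 124416/385*(-5/288)² = 15/154
CG = −√(15/154) = -0.312094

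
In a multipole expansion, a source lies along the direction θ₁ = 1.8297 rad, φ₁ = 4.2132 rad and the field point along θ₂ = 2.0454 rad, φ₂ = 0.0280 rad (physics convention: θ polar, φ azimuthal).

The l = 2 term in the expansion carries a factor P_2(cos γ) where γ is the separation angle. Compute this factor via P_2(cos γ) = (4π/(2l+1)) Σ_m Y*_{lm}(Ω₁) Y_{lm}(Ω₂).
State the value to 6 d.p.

Term-by-term m-sum for l=2 (normalisation 4π/5 = 2.513274):
  m=-2: (-0.195517+0.303417i) × (+0.305127-0.017105i) = -0.054468+0.095925i  (running Σ = -0.054468+0.095925i)
  m=-1: (+0.091528+0.167865i) × (-0.313900+0.008792i) = -0.030207-0.051888i  (running Σ = -0.084674+0.044037i)
  m=0: (-0.253373-0.000000i) × (-0.117796+0.000000i) = +0.029846+0.000000i  (running Σ = -0.054828+0.044037i)
  m=1: (-0.091528+0.167865i) × (+0.313900+0.008792i) = -0.030207+0.051888i  (running Σ = -0.085034+0.095925i)
  m=2: (-0.195517-0.303417i) × (+0.305127+0.017105i) = -0.054468-0.095925i  (running Σ = -0.139502+0.000000i)
Total Σ_m = -0.139502+0.000000i. Multiply by 2.513274: -0.350607+0.000000i. P_2(cos γ) = -0.350607

-0.350607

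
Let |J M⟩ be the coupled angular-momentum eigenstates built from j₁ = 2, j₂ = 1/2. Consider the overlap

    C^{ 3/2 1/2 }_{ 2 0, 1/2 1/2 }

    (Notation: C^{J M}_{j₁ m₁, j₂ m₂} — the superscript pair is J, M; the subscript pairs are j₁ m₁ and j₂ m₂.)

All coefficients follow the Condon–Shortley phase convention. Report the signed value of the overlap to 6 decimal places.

j₁+j₂−J=1  J+j₁−j₂=3  J−j₁+j₂=0  j₁+j₂+J+1=5
(j₁±m₁, j₂±m₂, J±M) = (2,2,1,0,2,1)
P² = 8/5
sum k=1..1:
  [1] −1/2 = -1/2
S = -1/2
C² = P²·S² = 2/5 ; C = -0.632456

-0.632456  (= −√(2/5))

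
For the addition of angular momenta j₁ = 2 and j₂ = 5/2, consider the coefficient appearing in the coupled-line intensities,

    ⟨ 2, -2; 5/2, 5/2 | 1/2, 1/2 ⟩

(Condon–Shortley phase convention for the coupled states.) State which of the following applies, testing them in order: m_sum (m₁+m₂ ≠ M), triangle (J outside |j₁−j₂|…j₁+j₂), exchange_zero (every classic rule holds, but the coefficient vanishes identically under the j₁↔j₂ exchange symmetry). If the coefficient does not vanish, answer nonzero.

nonzero

m-sum: m₁+m₂ = -2+5/2 = 1/2, M = 1/2  ✓
triangle: |j₁−j₂| = 1/2 ≤ J = 1/2 ≤ j₁+j₂ = 9/2  ✓
exchange: j₁≠j₂ or m₁≠m₂ — the exchange symmetry imposes no constraint here
value check: CG = +√(1/3) = +0.577350 ≠ 0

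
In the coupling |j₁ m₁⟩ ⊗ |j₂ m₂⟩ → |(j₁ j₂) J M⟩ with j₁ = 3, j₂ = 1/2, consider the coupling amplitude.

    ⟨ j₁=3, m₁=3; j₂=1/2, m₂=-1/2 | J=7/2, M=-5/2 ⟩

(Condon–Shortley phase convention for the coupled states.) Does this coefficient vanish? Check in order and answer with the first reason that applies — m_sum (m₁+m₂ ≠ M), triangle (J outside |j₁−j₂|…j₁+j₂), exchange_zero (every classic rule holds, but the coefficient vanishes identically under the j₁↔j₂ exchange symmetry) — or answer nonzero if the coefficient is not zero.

m_sum

m-sum: m₁+m₂ = 3+(-1/2) = 5/2, M = -5/2  ✗ ⇒ coefficient is 0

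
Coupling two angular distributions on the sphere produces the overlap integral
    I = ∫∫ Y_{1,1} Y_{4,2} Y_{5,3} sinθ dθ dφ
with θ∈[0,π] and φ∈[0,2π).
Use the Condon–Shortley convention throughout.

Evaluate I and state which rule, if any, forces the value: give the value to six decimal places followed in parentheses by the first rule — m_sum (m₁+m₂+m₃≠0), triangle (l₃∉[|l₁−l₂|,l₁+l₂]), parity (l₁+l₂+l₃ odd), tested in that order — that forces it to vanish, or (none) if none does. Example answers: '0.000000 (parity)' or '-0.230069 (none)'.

m-sum = 1 + 2 + 3 = 6 ≠ 0 ⇒ I = 0

0.000000 (m_sum)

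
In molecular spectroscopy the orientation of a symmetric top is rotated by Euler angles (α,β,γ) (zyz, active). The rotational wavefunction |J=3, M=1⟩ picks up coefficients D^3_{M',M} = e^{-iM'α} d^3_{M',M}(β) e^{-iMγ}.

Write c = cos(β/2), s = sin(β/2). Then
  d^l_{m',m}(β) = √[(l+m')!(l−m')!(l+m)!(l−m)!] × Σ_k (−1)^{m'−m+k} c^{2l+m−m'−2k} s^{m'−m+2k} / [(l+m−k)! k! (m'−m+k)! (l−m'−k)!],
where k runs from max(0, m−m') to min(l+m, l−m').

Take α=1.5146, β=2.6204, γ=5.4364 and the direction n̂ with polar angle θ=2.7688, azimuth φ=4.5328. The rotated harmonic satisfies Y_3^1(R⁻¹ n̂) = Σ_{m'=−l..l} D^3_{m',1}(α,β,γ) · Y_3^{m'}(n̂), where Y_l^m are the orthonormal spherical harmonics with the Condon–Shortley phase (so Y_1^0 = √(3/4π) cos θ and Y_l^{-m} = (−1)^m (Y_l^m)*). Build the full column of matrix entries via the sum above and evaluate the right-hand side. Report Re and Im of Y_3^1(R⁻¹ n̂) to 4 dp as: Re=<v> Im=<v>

Re=-0.1508 Im=-0.1918

Need the full column D^3_{m',1} for m'=−3..3 at α=1.5146, β=2.6204, γ=5.4364.
cos(β/2)=0.257657, sin(β/2)=0.966237
d^3_{-3,1}: single k=4 term ⇒ +0.224111;  D = +0.140605-0.174516i
d^3_{-2,1}: k∈[3..4] ⇒ +0.097590 -0.686213 = -0.588623;  D = +0.436898+0.394458i
d^3_{-1,1}: k∈[2..4] ⇒ +0.024688 -0.462921 +0.813768 = +0.375535;  D = -0.266918+0.264161i
d^3_{0,1}: k∈[1..3] ⇒ +0.003801 -0.160357 +0.751708 = +0.595153;  D = +0.394226+0.445862i
d^3_{1,1}: k∈[0..2] ⇒ +0.000293 -0.032917 +0.347191 = +0.314566;  D = +0.246990-0.194802i
d^3_{2,1}: k∈[0..1] ⇒ -0.003470 +0.097590 = +0.094120;  D = -0.054043-0.077058i
d^3_{3,1}: single k=0 term ⇒ +0.015936;  D = -0.013540+0.008403i
Y_3^{m'}(θ=2.7688,φ=4.5328) and Σ D·Y over m':
  (+0.1406-0.1745i)·(+0.0103-0.0173i)  (+0.4369+0.3945i)·(+0.1182+0.0444i)  (-0.2669+0.2642i)·(-0.0702+0.3864i)  (+0.3942+0.4459i)·(-0.4646+0.0000i)  (+0.2470-0.1948i)·(+0.0702+0.3864i)  (-0.0540-0.0771i)·(+0.1182-0.0444i)  (-0.0135+0.0084i)·(-0.0103-0.0173i)
Y_3^1(R⁻¹ n̂) = -0.150848-0.191820i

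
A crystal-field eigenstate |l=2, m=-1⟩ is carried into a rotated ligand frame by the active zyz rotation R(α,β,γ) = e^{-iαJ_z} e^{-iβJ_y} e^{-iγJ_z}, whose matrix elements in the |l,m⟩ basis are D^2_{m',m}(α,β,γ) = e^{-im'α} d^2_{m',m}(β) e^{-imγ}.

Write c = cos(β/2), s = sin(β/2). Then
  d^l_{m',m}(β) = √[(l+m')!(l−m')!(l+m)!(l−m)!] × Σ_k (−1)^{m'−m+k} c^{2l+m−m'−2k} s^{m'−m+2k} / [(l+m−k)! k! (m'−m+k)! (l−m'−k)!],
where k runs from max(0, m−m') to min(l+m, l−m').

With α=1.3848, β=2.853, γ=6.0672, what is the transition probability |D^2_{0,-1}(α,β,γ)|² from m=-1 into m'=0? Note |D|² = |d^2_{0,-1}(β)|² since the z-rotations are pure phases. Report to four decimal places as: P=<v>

P=0.1117

D^2_{0,-1}(1.3848,2.8530,6.0672) = e^{-i·0·1.3848}·d^2_{0,-1}(2.8530)·e^{-i·-1·6.0672}. Compute d first:
Half-angle: c=0.143796, s=0.989607. N=√(2·2·1·6)=4.898979
k∈{0,1} keeps every argument non-negative
  k=0: (−1)^1·4.8990/(2)·0.1438^3·0.9896^1 = -0.007207
  k=1: (−1)^2·4.8990/(2)·0.1438^1·0.9896^3 = +0.341359
d^2_{0,-1}(2.8530) = -0.007207 +0.341359 = +0.334152
|D^2_{0,-1}|² = |d^2_{0,-1}(β)|² = (+0.334152)² = 0.111657 (the z-rotation phases have unit modulus)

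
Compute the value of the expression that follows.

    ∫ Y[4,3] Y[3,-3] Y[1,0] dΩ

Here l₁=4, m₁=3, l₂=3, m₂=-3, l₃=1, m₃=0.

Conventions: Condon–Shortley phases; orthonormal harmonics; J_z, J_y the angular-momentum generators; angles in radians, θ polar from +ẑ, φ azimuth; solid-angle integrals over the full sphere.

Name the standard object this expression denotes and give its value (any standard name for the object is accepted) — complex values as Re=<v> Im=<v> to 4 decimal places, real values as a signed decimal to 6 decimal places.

This is a Gaunt coefficient — the integral of a triple product of spherical harmonics over the sphere.
m-sum 0 ✓  L=8 even ✓  1≤1≤7 ✓
Π(2lᵢ+1) = 9×7×3 = 189
triangle coeff Δ(4,3,1) = 1/252
Σ_t [3,3]: t=3:−1/36 = -1/36
(3j)²=4/63 [(4 3 1; 0 0 0)], sign=+1
Σ_t [0,0]: t=0:+1/720 = 1/720
(3j)²=1/36 [(4 3 1; 3 -3 0)], sign=-1
⇒ 4πI² = 1/3
I = (-1)√(1/3/(4π)) = -0.16286750

Gaunt coefficient, -0.162868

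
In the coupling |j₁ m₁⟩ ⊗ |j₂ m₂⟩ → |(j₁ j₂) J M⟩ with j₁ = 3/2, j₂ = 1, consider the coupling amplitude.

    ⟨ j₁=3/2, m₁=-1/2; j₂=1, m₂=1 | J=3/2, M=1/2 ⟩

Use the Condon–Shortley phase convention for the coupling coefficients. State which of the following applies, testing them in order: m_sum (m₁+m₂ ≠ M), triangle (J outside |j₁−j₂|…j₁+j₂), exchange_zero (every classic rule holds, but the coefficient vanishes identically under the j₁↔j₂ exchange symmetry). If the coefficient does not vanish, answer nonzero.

m-sum: m₁+m₂ = -1/2+1 = 1/2, M = 1/2  ✓
triangle: |j₁−j₂| = 1/2 ≤ J = 3/2 ≤ j₁+j₂ = 5/2  ✓
exchange: j₁≠j₂ or m₁≠m₂ — the exchange symmetry imposes no constraint here
value check: CG = −√(8/15) = -0.730297 ≠ 0

nonzero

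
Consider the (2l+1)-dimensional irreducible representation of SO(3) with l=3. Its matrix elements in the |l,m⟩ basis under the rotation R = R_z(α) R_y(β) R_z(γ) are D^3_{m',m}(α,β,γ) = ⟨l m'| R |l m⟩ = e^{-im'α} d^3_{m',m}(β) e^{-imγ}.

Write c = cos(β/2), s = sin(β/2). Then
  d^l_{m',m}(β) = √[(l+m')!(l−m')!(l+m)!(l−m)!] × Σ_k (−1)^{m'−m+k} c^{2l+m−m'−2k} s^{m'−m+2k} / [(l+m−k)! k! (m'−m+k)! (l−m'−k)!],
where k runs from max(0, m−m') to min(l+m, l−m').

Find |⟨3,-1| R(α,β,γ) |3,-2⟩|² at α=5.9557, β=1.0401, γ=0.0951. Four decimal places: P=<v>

P=0.0709

D^3_{-1,-2}(5.9557,1.0401,0.0951) = e^{-i·-1·5.9557}·d^3_{-1,-2}(1.0401)·e^{-i·-2·0.0951}. Compute d first:
Half-angle: c=0.867794, s=0.496924. N=√(2·24·1·120)=75.894664
The bounds max(0,m−m')=0 and min(l+m,l−m')=1 give 2 terms
  k=0: (−1)^1·75.8947/(24)·0.8678^5·0.4969^1 = -0.773346
  k=1: (−1)^2·75.8947/(12)·0.8678^3·0.4969^3 = +0.507165
d^3_{-1,-2}(1.0401) = -0.773346 +0.507165 = -0.266181
|D^3_{-1,-2}|² = |d^3_{-1,-2}(β)|² = (-0.266181)² = 0.070852 (the z-rotation phases have unit modulus)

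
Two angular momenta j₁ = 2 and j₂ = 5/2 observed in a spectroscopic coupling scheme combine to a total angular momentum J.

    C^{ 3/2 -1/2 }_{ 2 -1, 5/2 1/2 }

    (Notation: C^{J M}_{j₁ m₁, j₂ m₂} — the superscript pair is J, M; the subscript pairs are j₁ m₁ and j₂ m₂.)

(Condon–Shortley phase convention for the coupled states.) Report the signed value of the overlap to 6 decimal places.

√[4·3!1!2!/7! · 1!3!3!2!1!2!] = √(48/35)
  +(−1)^2/∏(2,1,1,1,0,1)! = 1/2  (running 1/2)
  +(−1)^3/∏(3,0,0,0,1,2)! = -1/12  (running 5/12)
⟨..|..⟩ = √(48/35)·(5/12) = +0.487950

+0.487950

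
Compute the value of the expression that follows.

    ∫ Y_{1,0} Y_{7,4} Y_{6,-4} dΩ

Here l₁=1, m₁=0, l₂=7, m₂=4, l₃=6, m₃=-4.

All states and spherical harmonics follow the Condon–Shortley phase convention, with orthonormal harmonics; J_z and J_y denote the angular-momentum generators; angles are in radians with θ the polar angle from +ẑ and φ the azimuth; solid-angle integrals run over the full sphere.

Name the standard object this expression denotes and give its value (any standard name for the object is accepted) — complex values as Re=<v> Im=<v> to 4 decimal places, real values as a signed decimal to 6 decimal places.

This is a Gaunt coefficient — the integral of a triple product of spherical harmonics over the sphere.
Rules hold: Σm=0, L=14 even, 6≤6≤8.
N = 3·15·13 = 585
Δ = 2!·0!·12!/15! = 1/1365
Racah Σ t=1..1: t=1:−1/518400 = -1/518400
⇒ 3j(1 7 6; 0 0 0)² = 7/195, sgn -1
Racah Σ t=1..1: t=1:−1/7257600 = -1/7257600
⇒ 3j(1 7 6; 0 4 -4)² = 11/455, sgn -1
4πI² = N·(3j₀)²·(3jₘ)² = 33/65
I = +1·√(0.507692/4π) = 0.20099968

Gaunt coefficient, +0.201000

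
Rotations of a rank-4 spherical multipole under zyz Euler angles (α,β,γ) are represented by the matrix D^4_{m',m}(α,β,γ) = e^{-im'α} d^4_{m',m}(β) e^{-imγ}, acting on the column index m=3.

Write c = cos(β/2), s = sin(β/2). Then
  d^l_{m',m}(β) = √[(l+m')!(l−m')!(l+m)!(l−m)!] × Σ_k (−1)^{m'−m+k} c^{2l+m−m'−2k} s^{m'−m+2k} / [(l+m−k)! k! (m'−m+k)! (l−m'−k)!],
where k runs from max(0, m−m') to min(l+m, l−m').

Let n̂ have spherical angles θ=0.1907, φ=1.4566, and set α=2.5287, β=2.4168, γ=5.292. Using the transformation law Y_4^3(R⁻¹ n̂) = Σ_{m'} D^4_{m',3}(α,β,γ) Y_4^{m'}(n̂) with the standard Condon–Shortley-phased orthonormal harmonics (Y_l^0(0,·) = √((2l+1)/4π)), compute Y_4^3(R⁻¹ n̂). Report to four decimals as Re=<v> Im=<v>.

Re=0.2954 Im=0.1670

Need the full column D^4_{m',3} for m'=−4..4 at α=2.5287, β=2.4168, γ=5.2920.
cos(β/2)=0.354516, sin(β/2)=0.935050
d^4_{-4,3}: single k=7 term ⇒ +0.626649;  D = +0.543199+0.312449i
d^4_{-3,3}: k∈[6..7] ⇒ +0.588002 -0.584357 = +0.003644;  D = -0.001539-0.003303i
d^4_{-2,3}: k∈[5..6] ⇒ +0.357492 -0.828979 = -0.471487;  D = +0.083006-0.464123i
d^4_{-1,3}: k∈[4..5] ⇒ +0.159735 -0.666731 = -0.506996;  D = -0.360099+0.356894i
d^4_{0,3}: k∈[3..4] ⇒ +0.054169 -0.376830 = -0.322661;  D = +0.318117-0.053964i
d^4_{1,3}: k∈[2..3] ⇒ +0.013777 -0.159735 = -0.145958;  D = -0.131753-0.062810i
d^4_{2,3}: k∈[1..2] ⇒ +0.002462 -0.051389 = -0.048926;  D = +0.024015+0.042627i
d^4_{3,3}: k∈[0..1] ⇒ +0.000250 -0.012150 = -0.011901;  D = +0.001186-0.011841i
d^4_{4,3}: single k=0 term ⇒ -0.001861;  D = -0.001217+0.001408i
Y_4^{m'}(θ=0.1907,φ=1.4566) and Σ D·Y over m':
  (+0.5432+0.3124i)·(+0.0005+0.0003i)  (-0.0015-0.0033i)·(-0.0028+0.0079i)  (+0.0830-0.4641i)·(-0.0673-0.0156i)  (-0.3601+0.3569i)·(+0.0376-0.3279i)  (+0.3181-0.0540i)·(+0.6990+0.0000i)  (-0.1318-0.0628i)·(-0.0376-0.3279i)  (+0.0240+0.0426i)·(-0.0673+0.0156i)  (+0.0012-0.0118i)·(+0.0028+0.0079i)  (-0.0012+0.0014i)·(+0.0005-0.0003i)
Y_4^3(R⁻¹ n̂) = +0.295414+0.167049i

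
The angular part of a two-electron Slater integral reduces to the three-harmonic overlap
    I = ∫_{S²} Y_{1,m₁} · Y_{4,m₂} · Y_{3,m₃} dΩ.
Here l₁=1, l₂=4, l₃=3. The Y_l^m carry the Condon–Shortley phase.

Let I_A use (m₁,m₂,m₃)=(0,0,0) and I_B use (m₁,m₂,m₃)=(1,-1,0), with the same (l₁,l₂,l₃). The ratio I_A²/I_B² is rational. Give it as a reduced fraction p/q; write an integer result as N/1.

8/5

l's match ⇒ only the (l;m) 3-j factors differ between A and B.
A: triangle coeff Δ(1,4,3) = 1/252; Σ_t [1,1]: t=1:−1/36 = -1/36; (3j)²=4/63 [(1 4 3; 0 0 0)], sign=+1
B: triangle coeff Δ(1,4,3) = 1/252; Σ_t [0,0]: t=0:+1/72 = 1/72; (3j)²=5/126 [(1 4 3; 1 -1 0)], sign=-1
I_A²/I_B² = (4/63)/(5/126) = 8/5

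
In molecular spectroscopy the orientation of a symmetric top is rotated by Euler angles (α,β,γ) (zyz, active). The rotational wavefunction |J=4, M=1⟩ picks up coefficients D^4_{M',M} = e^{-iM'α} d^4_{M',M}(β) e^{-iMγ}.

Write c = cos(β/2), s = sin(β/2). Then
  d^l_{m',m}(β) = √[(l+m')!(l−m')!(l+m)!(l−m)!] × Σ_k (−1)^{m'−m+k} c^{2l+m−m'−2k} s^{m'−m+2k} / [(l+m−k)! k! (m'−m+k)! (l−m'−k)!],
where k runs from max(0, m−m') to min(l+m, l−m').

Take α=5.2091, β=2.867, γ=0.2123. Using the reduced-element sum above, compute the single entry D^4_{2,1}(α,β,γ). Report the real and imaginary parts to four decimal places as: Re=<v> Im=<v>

Split into d^4_{2,1}(β=2.8670) × two z-phases.
c=cos(2.867000/2)=0.136865, s=sin(2.867000/2)=0.990590; N=√[720·2·120·6]=1018.233765
Admissible k: 0..2 (factorial args all ≥0)
  k=0: (−1)^1·1018.2338/(240)·0.1369^7·0.9906^1 = -0.000004
  k=1: (−1)^2·1018.2338/(48)·0.1369^5·0.9906^3 = +0.000990
  k=2: (−1)^3·1018.2338/(72)·0.1369^3·0.9906^5 = -0.034583
d^4_{2,1}(2.8670) = -0.000004 +0.000990 -0.034583 = -0.033597
D = (-0.545826+0.837899i)·(-0.033597)·(+0.977549-0.210709i) = +0.011995-0.031383i

Re=0.0120 Im=-0.0314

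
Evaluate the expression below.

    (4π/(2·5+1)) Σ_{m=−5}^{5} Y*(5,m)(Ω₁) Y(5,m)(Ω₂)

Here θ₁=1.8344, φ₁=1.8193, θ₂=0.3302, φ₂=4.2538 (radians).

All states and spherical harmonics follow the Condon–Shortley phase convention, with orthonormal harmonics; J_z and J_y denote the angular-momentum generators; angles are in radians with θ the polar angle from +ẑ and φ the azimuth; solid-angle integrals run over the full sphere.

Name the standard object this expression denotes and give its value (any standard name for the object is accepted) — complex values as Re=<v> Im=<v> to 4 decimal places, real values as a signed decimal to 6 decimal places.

Legendre polynomial (addition theorem), -0.123593

This sum is the spherical-harmonic addition theorem: it equals the Legendre polynomial P_l(cos γ) of the angle γ between the two directions.
Summing Y*_{l m}(θ₁,φ₁)·Y_{l m}(θ₂,φ₂) over m ∈ [−5, 5]; prefactor 4π/(2·5+1) = 1.142397:
  [-5]  conj(Y_{5,-5})(Ω₁) = -0.368530+0.125522i ; Y_{5,-5}(Ω₂) = -0.001248-0.001099i ; Δ = +0.000598+0.000248i
  [-4]  conj(Y_{5,-4})(Ω₁) = -0.181194-0.278512i ; Y_{5,-4}(Ω₂) = -0.003997+0.014814i ; Δ = +0.004850-0.001571i
  [-3]  conj(Y_{5,-3})(Ω₁) = -0.082143+0.088972i ; Y_{5,-3}(Ω₂) = +0.081600-0.016119i ; Δ = -0.005269+0.008584i
  [-2]  conj(Y_{5,-2})(Ω₁) = -0.288119-0.156282i ; Y_{5,-2}(Ω₂) = -0.172645-0.225406i ; Δ = +0.014515+0.091925i
  [-1]  conj(Y_{5,-1})(Ω₁) = -0.011127+0.043850i ; Y_{5,-1}(Ω₂) = -0.243118+0.492448i ; Δ = -0.018889-0.016140i
  [+0]  conj(Y_{5,0})(Ω₁) = -0.321120-0.000000i ; Y_{5,0}(Ω₂) = +0.310784+0.000000i ; Δ = -0.099799-0.000000i
  [+1]  conj(Y_{5,1})(Ω₁) = +0.011127+0.043850i ; Y_{5,1}(Ω₂) = +0.243118+0.492448i ; Δ = -0.018889+0.016140i
  [+2]  conj(Y_{5,2})(Ω₁) = -0.288119+0.156282i ; Y_{5,2}(Ω₂) = -0.172645+0.225406i ; Δ = +0.014515-0.091925i
  [+3]  conj(Y_{5,3})(Ω₁) = +0.082143+0.088972i ; Y_{5,3}(Ω₂) = -0.081600-0.016119i ; Δ = -0.005269-0.008584i
  [+4]  conj(Y_{5,4})(Ω₁) = -0.181194+0.278512i ; Y_{5,4}(Ω₂) = -0.003997-0.014814i ; Δ = +0.004850+0.001571i
  [+5]  conj(Y_{5,5})(Ω₁) = +0.368530+0.125522i ; Y_{5,5}(Ω₂) = +0.001248-0.001099i ; Δ = +0.000598-0.000248i
Σ over m = -0.108187-0.000000i; ×(4π/11) → -0.123593-0.000000i. Real part: -0.123593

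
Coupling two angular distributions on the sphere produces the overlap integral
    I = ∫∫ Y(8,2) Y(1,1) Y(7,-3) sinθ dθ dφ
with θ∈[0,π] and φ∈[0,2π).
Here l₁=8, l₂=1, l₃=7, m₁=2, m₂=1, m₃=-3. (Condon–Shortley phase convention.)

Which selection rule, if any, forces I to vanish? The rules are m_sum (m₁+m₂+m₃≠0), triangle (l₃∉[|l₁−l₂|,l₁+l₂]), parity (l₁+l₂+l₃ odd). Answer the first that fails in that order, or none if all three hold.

none

Σmᵢ = 0  ✓
l₃∈[|l₁−l₂|,l₁+l₂]=[7,9], have l₃=7  ✓
Σlᵢ = 16 ⇒ even  ✓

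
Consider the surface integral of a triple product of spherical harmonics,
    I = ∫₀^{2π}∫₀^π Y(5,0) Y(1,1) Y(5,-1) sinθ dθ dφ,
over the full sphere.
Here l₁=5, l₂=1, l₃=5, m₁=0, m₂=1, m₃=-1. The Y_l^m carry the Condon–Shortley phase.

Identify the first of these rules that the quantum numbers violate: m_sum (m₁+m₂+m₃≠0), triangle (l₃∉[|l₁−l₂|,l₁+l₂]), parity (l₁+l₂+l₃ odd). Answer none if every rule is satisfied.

parity

azimuthal sum: 0 + 1 − 1 = 0  ✓
4 ≤ 5 ≤ 6 (triangle on l)  ✓
L = 5 + 1 + 5 = 11 (odd)  ✗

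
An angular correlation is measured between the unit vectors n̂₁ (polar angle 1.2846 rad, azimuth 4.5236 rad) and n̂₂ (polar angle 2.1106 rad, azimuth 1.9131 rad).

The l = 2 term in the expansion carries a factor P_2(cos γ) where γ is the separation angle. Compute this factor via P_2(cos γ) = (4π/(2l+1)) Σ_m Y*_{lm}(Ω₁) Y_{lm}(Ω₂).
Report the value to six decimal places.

Term-by-term m-sum for l=2 (normalisation 4π/5 = 2.513274):
  [-2]  conj(Y_{2,-2})(Ω₁) = -0.330449+0.131058i ; Y_{2,-2}(Ω₂) = -0.220188+0.179741i ; Δ = +0.049204-0.088253i
  [-1]  conj(Y_{2,-1})(Ω₁) = -0.039265-0.205506i ; Y_{2,-1}(Ω₂) = +0.114327+0.320845i ; Δ = +0.061447-0.036093i
  [+0]  conj(Y_{2,0})(Ω₁) = -0.239985-0.000000i ; Y_{2,0}(Ω₂) = -0.065448+0.000000i ; Δ = +0.015706+0.000000i
  [+1]  conj(Y_{2,1})(Ω₁) = +0.039265-0.205506i ; Y_{2,1}(Ω₂) = -0.114327+0.320845i ; Δ = +0.061447+0.036093i
  [+2]  conj(Y_{2,2})(Ω₁) = -0.330449-0.131058i ; Y_{2,2}(Ω₂) = -0.220188-0.179741i ; Δ = +0.049204+0.088253i
Σ over m = +0.237008+0.000000i; ×(4π/5) → +0.595666+0.000000i. Real part: 0.595666

0.595666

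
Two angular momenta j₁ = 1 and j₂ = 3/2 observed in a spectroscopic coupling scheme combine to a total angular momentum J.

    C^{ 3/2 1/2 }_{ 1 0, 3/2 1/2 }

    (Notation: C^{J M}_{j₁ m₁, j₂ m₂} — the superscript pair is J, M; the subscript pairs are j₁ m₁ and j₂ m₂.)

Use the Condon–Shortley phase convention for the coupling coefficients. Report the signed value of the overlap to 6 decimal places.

-0.258199  (= −√(1/15))

j₁+j₂−J=1  J+j₁−j₂=1  J−j₁+j₂=2  j₁+j₂+J+1=5
(j₁±m₁, j₂±m₂, J±M) = (1,1,2,1,2,1)
P² = 4/15
sum k=0..1:
  [0] +1/2 = 1/2
  [1] −1/1 = -1
S = -1/2
C² = P²·S² = 1/15 ; C = -0.258199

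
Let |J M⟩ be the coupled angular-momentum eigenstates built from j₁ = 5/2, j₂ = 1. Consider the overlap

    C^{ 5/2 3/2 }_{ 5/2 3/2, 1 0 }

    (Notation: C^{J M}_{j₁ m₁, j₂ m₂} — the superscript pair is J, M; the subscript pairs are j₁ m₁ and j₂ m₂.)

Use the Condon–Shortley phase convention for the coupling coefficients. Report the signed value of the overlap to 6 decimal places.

triangle: 1!*4!*1!/7! = 24/5040
(j±m)!: 4!*1!*1!*1!*4!*1! = 576
prefactor² = (2J+1)*Δ*N² = 576/35
  k=0: +1/(0!*1!*1!*1!*3!*0!) = 1/6
  k=1: −1/(1!*0!*0!*0!*4!*1!) = -1/24
Σ = 1/8  ⇒  CG² = 576/35*(1/8)² = 9/35
CG = +√(9/35) = +0.507093

+0.507093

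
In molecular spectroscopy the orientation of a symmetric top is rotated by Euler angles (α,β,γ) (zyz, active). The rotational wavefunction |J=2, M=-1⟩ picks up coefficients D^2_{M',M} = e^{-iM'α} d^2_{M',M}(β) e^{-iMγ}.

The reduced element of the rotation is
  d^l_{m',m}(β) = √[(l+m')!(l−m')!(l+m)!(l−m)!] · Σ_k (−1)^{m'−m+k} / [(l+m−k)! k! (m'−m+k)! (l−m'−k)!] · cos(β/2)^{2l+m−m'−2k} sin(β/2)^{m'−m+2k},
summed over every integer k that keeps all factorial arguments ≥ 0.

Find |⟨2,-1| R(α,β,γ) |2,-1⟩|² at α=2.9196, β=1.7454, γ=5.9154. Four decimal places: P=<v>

D^2_{-1,-1}(2.9196,1.7454,5.9154) = e^{-i·-1·2.9196}·d^2_{-1,-1}(1.7454)·e^{-i·-1·5.9154}. Compute d first:
c=cos(1.745400/2)=0.642761, s=sin(1.745400/2)=0.766067; N=√[1·6·1·6]=6.000000
The bounds max(0,m−m')=0 and min(l+m,l−m')=1 give 2 terms
  k=0: (−1)^0·6.0000/(6)·0.6428^4·0.7661^0 = +0.170686
  k=1: (−1)^1·6.0000/(2)·0.6428^2·0.7661^2 = -0.727367
d^2_{-1,-1}(1.7454) = +0.170686 -0.727367 = -0.556681
|D^2_{-1,-1}|² = |d^2_{-1,-1}(β)|² = (-0.556681)² = 0.309894 (the z-rotation phases have unit modulus)

P=0.3099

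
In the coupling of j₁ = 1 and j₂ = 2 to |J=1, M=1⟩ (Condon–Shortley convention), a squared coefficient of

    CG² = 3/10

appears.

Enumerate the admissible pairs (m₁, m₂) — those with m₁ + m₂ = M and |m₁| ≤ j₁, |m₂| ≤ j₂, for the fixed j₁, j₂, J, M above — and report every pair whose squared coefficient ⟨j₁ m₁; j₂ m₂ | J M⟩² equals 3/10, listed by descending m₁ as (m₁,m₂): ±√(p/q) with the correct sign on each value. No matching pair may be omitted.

Admissible pairs with m₁+m₂ = M = 1: (-1,2), (0,1), (1,0)
  (m₁,m₂)=(1,0): CG² = 1/10, CG = +√(1/10)
  (m₁,m₂)=(0,1): CG² = 3/10, CG = −√(3/10)   ← matches the target
  (m₁,m₂)=(-1,2): CG² = 3/5, CG = +√(3/5)
Pairs with CG² = 3/10: (0,1): −√(3/10)

(0,1): −√(3/10)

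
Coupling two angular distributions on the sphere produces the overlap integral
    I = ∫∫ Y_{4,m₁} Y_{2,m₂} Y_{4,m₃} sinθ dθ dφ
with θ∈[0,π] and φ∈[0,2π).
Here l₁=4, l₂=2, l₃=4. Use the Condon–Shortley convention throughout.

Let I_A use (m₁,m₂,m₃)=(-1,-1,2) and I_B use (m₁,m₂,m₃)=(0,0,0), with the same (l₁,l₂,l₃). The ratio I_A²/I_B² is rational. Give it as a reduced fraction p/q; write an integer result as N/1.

243/400

Same 4,2,4: normalisation and zero-m 3j drop out of the ratio.
A: Δ: 2! 6! 2! / 11! → 1/13860; sum: t=0:+1/240 t=1:−1/96 = -1/160; 3j²(4 2 4; -1 -1 2) = Δ·Π!·Σ² = 27/1540  (sign -1)
B: Δ: 2! 6! 2! / 11! → 1/13860; sum: t=0:+1/192 t=1:−1/36 t=2:+1/192 = -5/288; 3j²(4 2 4; 0 0 0) = Δ·Π!·Σ² = 20/693  (sign -1)
I_A²/I_B² = (27/1540)/(20/693) = 243/400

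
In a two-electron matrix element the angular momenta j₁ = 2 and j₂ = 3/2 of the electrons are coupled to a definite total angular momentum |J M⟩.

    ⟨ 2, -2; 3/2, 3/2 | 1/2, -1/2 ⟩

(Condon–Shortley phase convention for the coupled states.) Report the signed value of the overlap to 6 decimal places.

triangle: 3!×1!×0!/5! = 6/120
(j±m)!: 0!×4!×3!×0!×0!×1! = 144
prefactor² = (2J+1)×Δ×N² = 72/5
  k=3: −1/(3!×0!×1!×0!×0!×0!) = -1/6
Σ = -1/6  ⇒  CG² = 72/5×(-1/6)² = 2/5
CG = −√(2/5) = -0.632456

-0.632456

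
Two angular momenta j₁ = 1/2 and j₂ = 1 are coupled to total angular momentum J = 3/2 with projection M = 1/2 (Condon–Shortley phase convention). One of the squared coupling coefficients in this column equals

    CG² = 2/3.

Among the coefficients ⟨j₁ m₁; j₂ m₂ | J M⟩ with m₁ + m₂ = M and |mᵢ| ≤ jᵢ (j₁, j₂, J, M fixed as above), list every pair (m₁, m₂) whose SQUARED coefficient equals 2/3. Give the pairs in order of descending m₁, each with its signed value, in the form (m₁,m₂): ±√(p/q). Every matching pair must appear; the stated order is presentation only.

Admissible pairs with m₁+m₂ = M = 1/2: (-1/2,1), (1/2,0)
  (m₁,m₂)=(1/2,0): CG² = 2/3, CG = +√(2/3)   ← matches the target
  (m₁,m₂)=(-1/2,1): CG² = 1/3, CG = +√(1/3)
Pairs with CG² = 2/3: (1/2,0): +√(2/3)

(1/2,0): +√(2/3)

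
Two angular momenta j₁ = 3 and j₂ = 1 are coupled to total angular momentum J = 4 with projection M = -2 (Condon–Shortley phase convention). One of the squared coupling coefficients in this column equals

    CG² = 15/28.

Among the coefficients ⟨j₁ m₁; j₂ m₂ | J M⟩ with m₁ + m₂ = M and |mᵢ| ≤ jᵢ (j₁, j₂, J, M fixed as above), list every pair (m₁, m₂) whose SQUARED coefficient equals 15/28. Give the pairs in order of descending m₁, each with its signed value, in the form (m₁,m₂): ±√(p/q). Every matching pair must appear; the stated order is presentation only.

(-1,-1): +√(15/28)

Admissible pairs with m₁+m₂ = M = -2: (-3,1), (-2,0), (-1,-1)
  (m₁,m₂)=(-1,-1): CG² = 15/28, CG = +√(15/28)   ← matches the target
  (m₁,m₂)=(-2,0): CG² = 3/7, CG = +√(3/7)
  (m₁,m₂)=(-3,1): CG² = 1/28, CG = +√(1/28)
Pairs with CG² = 15/28: (-1,-1): +√(15/28)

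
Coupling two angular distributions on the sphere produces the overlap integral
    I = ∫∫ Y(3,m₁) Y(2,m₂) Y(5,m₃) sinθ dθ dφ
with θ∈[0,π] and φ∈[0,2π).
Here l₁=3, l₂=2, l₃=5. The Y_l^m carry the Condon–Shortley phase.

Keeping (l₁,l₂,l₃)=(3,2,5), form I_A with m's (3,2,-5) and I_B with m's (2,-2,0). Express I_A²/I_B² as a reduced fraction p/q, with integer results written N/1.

Shared (l₁,l₂,l₃)=(3,2,5): N and (l;000)² cancel in I_A²/I_B².
A: Δ = 0!·6!·4!/11! = 1/2310; Racah Σ t=0..0: t=0:+1/17280 = 1/17280; ⇒ 3j(3 2 5; 3 2 -5)² = 1/11, sgn +1
B: Δ = 0!·6!·4!/11! = 1/2310; Racah Σ t=0..0: t=0:+1/2880 = 1/2880; ⇒ 3j(3 2 5; 2 -2 0)² = 1/462, sgn -1
I_A²/I_B² = (1/11)/(1/462) = 42/1

42/1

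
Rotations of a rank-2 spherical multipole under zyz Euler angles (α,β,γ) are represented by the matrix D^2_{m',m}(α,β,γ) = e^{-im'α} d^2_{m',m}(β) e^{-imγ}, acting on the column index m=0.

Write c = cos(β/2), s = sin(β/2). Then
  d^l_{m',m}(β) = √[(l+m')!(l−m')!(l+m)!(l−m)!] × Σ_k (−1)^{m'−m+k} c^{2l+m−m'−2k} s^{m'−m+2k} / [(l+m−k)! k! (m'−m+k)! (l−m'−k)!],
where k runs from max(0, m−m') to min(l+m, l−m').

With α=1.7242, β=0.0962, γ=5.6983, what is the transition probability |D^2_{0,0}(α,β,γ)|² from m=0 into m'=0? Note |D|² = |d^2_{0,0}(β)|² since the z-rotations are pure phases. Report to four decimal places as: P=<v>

P=0.9725

First d^2_{0,0}(β=0.0962), then the phase factors e^{-i(0)α} and e^{-i(0)γ}:
c=cos(0.096200/2)=0.998843, s=sin(0.096200/2)=0.048081; N=√[2·2·2·2]=4.000000
k∈{0,1,2} keeps every argument non-negative
  k=0: (−1)^0·4.0000/(4)·0.9988^4·0.0481^0 = +0.995382
  k=1: (−1)^1·4.0000/(1)·0.9988^2·0.0481^2 = -0.009226
  k=2: (−1)^2·4.0000/(4)·0.9988^0·0.0481^4 = +0.000005
d^2_{0,0}(0.0962) = +0.995382 -0.009226 +0.000005 = +0.986161
|D^2_{0,0}|² = |d^2_{0,0}(β)|² = (+0.986161)² = 0.972514 (the z-rotation phases have unit modulus)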